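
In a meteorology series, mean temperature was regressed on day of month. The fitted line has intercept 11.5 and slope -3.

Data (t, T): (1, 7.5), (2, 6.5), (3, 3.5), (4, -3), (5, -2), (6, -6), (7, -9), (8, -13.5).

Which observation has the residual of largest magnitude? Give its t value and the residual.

t = 4, r = -2.5

t=1: T̂ = 11.5 − 3·1 = 8.5; r = 7.5 − 8.5 = -1
t=2: T̂ = 11.5 − 3·2 = 5.5; r = 6.5 − 5.5 = 1
t=3: T̂ = 11.5 − 3·3 = 2.5; r = 3.5 − 2.5 = 1
t=4: T̂ = 11.5 − 3·4 = -0.5; r = -3 − (-0.5) = -2.5
t=5: T̂ = 11.5 − 3·5 = -3.5; r = -2 − (-3.5) = 1.5
t=6: T̂ = 11.5 − 3·6 = -6.5; r = -6 − (-6.5) = 0.5
t=7: T̂ = 11.5 − 3·7 = -9.5; r = -9 − (-9.5) = 0.5
t=8: T̂ = 11.5 − 3·8 = -12.5; r = -13.5 − (-12.5) = -1
Largest |r| is 2.5 at t = 4, residual -2.5.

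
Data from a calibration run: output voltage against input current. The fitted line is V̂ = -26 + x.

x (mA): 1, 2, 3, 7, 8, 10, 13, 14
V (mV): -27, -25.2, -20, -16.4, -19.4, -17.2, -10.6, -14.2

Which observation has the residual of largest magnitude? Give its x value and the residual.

x=1: V̂ = -26 + 1 = -25; e = -27 − (-25) = -2
x=2: V̂ = -26 + 2 = -24; e = -25.2 − (-24) = -1.2
x=3: V̂ = -26 + 3 = -23; e = -20 − (-23) = 3
x=7: V̂ = -26 + 7 = -19; e = -16.4 − (-19) = 2.6
x=8: V̂ = -26 + 8 = -18; e = -19.4 − (-18) = -1.4
x=10: V̂ = -26 + 10 = -16; e = -17.2 − (-16) = -1.2
x=13: V̂ = -26 + 13 = -13; e = -10.6 − (-13) = 2.4
x=14: V̂ = -26 + 14 = -12; e = -14.2 − (-12) = -2.2
Largest |e| is 3 at x = 3, residual 3.

x = 3, e = 3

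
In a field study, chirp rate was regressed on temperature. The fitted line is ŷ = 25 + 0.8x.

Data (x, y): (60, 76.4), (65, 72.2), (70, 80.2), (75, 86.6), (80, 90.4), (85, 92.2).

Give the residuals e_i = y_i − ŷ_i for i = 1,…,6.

x=60: ŷ = 25 + 0.8·60 = 73; e = 76.4 − 73 = 3.4
x=65: ŷ = 25 + 0.8·65 = 77; e = 72.2 − 77 = -4.8
x=70: ŷ = 25 + 0.8·70 = 81; e = 80.2 − 81 = -0.8
x=75: ŷ = 25 + 0.8·75 = 85; e = 86.6 − 85 = 1.6
x=80: ŷ = 25 + 0.8·80 = 89; e = 90.4 − 89 = 1.4
x=85: ŷ = 25 + 0.8·85 = 93; e = 92.2 − 93 = -0.8

3.4, -4.8, -0.8, 1.6, 1.4, -0.8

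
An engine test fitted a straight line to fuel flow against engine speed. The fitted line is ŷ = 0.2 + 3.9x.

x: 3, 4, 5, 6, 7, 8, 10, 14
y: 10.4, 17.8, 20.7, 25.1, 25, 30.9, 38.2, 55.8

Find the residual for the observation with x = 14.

ŷ = 0.2 + 3.9·14 = 54.8
r = 55.8 − 54.8 = 1

r = 1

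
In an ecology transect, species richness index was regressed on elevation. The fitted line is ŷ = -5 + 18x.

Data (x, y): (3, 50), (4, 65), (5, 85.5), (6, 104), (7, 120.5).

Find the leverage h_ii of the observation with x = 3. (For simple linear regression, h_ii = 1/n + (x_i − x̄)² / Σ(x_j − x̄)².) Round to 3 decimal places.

h = 0.600

x̄ = (3 + 4 + 5 + 6 + 7)/5 = 5
Σ(x − x̄)² = 4 + 1 + 0 + 1 + 4 = 10
h = 1/5 + (-2)²/10 = 0.2 + 0.4 = 0.600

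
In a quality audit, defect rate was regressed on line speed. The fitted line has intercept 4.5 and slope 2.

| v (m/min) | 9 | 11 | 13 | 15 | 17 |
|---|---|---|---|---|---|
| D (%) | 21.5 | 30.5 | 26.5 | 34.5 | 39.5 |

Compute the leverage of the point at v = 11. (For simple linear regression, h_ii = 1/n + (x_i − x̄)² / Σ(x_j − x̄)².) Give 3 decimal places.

v̄ = (9 + 11 + 13 + 15 + 17)/5 = 13
Σ(v − v̄)² = 16 + 4 + 0 + 4 + 16 = 40
h = 1/5 + (-2)²/40 = 0.2 + 0.1 = 0.300

h = 0.300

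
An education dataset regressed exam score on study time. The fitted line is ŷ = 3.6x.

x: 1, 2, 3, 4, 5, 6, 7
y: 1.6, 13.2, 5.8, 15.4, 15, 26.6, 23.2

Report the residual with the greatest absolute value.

e = 6

x=1: ŷ = 3.6·1 = 3.6; e = 1.6 − 3.6 = -2
x=2: ŷ = 3.6·2 = 7.2; e = 13.2 − 7.2 = 6
x=3: ŷ = 3.6·3 = 10.8; e = 5.8 − 10.8 = -5
x=4: ŷ = 3.6·4 = 14.4; e = 15.4 − 14.4 = 1
x=5: ŷ = 3.6·5 = 18; e = 15 − 18 = -3
x=6: ŷ = 3.6·6 = 21.6; e = 26.6 − 21.6 = 5
x=7: ŷ = 3.6·7 = 25.2; e = 23.2 − 25.2 = -2
Largest |e| is 6 at x = 2, residual 6.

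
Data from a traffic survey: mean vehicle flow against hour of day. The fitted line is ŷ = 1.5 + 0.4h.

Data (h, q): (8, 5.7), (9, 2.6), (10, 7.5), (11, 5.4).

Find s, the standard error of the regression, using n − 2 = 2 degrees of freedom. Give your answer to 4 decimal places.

s = 2.3979

h=8: ŷ = 1.5 + 0.4·8 = 4.7; r = 5.7 − 4.7 = 1
h=9: ŷ = 1.5 + 0.4·9 = 5.1; r = 2.6 − 5.1 = -2.5
h=10: ŷ = 1.5 + 0.4·10 = 5.5; r = 7.5 − 5.5 = 2
h=11: ŷ = 1.5 + 0.4·11 = 5.9; r = 5.4 − 5.9 = -0.5
SSE = 1 + 6.25 + 4 + 0.25 = 11.5
s = √(11.5/2) = √5.75 ≈ 2.3979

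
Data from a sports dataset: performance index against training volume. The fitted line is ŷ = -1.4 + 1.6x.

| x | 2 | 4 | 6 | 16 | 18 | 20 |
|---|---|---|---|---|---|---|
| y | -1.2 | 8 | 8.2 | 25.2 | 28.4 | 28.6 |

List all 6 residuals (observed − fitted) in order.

x=2: ŷ = -1.4 + 1.6·2 = 1.8; e = -1.2 − 1.8 = -3
x=4: ŷ = -1.4 + 1.6·4 = 5; e = 8 − 5 = 3
x=6: ŷ = -1.4 + 1.6·6 = 8.2; e = 8.2 − 8.2 = 0
x=16: ŷ = -1.4 + 1.6·16 = 24.2; e = 25.2 − 24.2 = 1
x=18: ŷ = -1.4 + 1.6·18 = 27.4; e = 28.4 − 27.4 = 1
x=20: ŷ = -1.4 + 1.6·20 = 30.6; e = 28.6 − 30.6 = -2

-3, 3, 0, 1, 1, -2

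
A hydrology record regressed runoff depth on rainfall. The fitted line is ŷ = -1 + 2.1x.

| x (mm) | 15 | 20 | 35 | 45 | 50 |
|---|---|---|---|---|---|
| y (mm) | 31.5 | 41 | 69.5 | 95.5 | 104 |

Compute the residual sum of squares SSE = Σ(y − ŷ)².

SSE = 14

x=15: ŷ = -1 + 2.1·15 = 30.5; e = 31.5 − 30.5 = 1
x=20: ŷ = -1 + 2.1·20 = 41; e = 41 − 41 = 0
x=35: ŷ = -1 + 2.1·35 = 72.5; e = 69.5 − 72.5 = -3
x=45: ŷ = -1 + 2.1·45 = 93.5; e = 95.5 − 93.5 = 2
x=50: ŷ = -1 + 2.1·50 = 104; e = 104 − 104 = 0
SSE = 1 + 0 + 9 + 4 + 0 = 14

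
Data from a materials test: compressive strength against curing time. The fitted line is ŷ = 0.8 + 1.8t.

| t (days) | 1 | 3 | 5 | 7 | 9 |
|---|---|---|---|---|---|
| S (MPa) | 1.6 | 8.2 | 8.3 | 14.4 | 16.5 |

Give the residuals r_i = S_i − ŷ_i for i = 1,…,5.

-1, 2, -1.5, 1, -0.5

t=1: ŷ = 0.8 + 1.8·1 = 2.6; r = 1.6 − 2.6 = -1
t=3: ŷ = 0.8 + 1.8·3 = 6.2; r = 8.2 − 6.2 = 2
t=5: ŷ = 0.8 + 1.8·5 = 9.8; r = 8.3 − 9.8 = -1.5
t=7: ŷ = 0.8 + 1.8·7 = 13.4; r = 14.4 − 13.4 = 1
t=9: ŷ = 0.8 + 1.8·9 = 17; r = 16.5 − 17 = -0.5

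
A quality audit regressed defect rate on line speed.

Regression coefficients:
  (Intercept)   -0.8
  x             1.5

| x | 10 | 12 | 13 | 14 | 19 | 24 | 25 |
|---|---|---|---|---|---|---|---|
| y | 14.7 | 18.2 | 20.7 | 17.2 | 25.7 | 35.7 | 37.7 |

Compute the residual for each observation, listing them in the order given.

x=10: ŷ = -0.8 + 1.5·10 = 14.2; e = 14.7 − 14.2 = 0.5
x=12: ŷ = -0.8 + 1.5·12 = 17.2; e = 18.2 − 17.2 = 1
x=13: ŷ = -0.8 + 1.5·13 = 18.7; e = 20.7 − 18.7 = 2
x=14: ŷ = -0.8 + 1.5·14 = 20.2; e = 17.2 − 20.2 = -3
x=19: ŷ = -0.8 + 1.5·19 = 27.7; e = 25.7 − 27.7 = -2
x=24: ŷ = -0.8 + 1.5·24 = 35.2; e = 35.7 − 35.2 = 0.5
x=25: ŷ = -0.8 + 1.5·25 = 36.7; e = 37.7 − 36.7 = 1

0.5, 1, 2, -3, -2, 0.5, 1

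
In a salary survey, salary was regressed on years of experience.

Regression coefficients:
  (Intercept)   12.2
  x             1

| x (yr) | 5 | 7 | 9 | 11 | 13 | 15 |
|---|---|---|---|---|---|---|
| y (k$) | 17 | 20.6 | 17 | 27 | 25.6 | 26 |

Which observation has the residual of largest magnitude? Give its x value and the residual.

x=5: ŷ = 12.2 + 5 = 17.2; e = 17 − 17.2 = -0.2
x=7: ŷ = 12.2 + 7 = 19.2; e = 20.6 − 19.2 = 1.4
x=9: ŷ = 12.2 + 9 = 21.2; e = 17 − 21.2 = -4.2
x=11: ŷ = 12.2 + 11 = 23.2; e = 27 − 23.2 = 3.8
x=13: ŷ = 12.2 + 13 = 25.2; e = 25.6 − 25.2 = 0.4
x=15: ŷ = 12.2 + 15 = 27.2; e = 26 − 27.2 = -1.2
Largest |e| is 4.2 at x = 9, residual -4.2.

x = 9, e = -4.2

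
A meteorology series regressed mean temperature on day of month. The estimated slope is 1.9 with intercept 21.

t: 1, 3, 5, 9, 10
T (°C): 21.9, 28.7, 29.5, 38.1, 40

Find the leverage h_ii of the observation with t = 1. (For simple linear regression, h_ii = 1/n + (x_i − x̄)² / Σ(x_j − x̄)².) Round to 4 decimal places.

h = 0.5574

t̄ = (1 + 3 + 5 + 9 + 10)/5 = 5.6
Σ(t − t̄)² = 21.16 + 6.76 + 0.36 + 11.56 + 19.36 = 59.2
h = 1/5 + (-4.6)²/59.2 = 0.2 + 0.357432 = 0.5574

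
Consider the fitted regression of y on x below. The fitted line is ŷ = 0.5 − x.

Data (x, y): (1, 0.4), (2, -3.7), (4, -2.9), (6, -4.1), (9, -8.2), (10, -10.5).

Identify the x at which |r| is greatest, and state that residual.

x = 2, r = -2.2

x=1: ŷ = 0.5 − 1 = -0.5; r = 0.4 − (-0.5) = 0.9
x=2: ŷ = 0.5 − 2 = -1.5; r = -3.7 − (-1.5) = -2.2
x=4: ŷ = 0.5 − 4 = -3.5; r = -2.9 − (-3.5) = 0.6
x=6: ŷ = 0.5 − 6 = -5.5; r = -4.1 − (-5.5) = 1.4
x=9: ŷ = 0.5 − 9 = -8.5; r = -8.2 − (-8.5) = 0.3
x=10: ŷ = 0.5 − 10 = -9.5; r = -10.5 − (-9.5) = -1
Largest |r| is 2.2 at x = 2, residual -2.2.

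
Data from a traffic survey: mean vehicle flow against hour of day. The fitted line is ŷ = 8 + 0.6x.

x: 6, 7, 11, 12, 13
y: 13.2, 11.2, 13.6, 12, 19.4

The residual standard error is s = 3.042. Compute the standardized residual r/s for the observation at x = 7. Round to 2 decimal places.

ŷ = 8 + 0.6·7 = 12.2
r = 11.2 − 12.2 = -1
r/s = -1 / 3.042 = -0.33

-0.33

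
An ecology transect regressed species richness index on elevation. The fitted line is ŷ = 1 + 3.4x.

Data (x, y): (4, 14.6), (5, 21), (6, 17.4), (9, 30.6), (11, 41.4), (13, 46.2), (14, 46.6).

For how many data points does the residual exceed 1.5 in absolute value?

x=4: ŷ = 1 + 3.4·4 = 14.6; e = 14.6 − 14.6 = 0
x=5: ŷ = 1 + 3.4·5 = 18; e = 21 − 18 = 3
x=6: ŷ = 1 + 3.4·6 = 21.4; e = 17.4 − 21.4 = -4
x=9: ŷ = 1 + 3.4·9 = 31.6; e = 30.6 − 31.6 = -1
x=11: ŷ = 1 + 3.4·11 = 38.4; e = 41.4 − 38.4 = 3
x=13: ŷ = 1 + 3.4·13 = 45.2; e = 46.2 − 45.2 = 1
x=14: ŷ = 1 + 3.4·14 = 48.6; e = 46.6 − 48.6 = -2
|e| > 1.5: x=5 (|e|=3), x=6 (|e|=4), x=11 (|e|=3), x=14 (|e|=2) → 4

4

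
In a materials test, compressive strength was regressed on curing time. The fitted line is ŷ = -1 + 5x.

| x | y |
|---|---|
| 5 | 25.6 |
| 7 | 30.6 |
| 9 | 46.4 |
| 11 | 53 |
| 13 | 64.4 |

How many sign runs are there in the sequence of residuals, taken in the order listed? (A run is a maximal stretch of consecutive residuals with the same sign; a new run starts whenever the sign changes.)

x=5: ŷ = -1 + 5·5 = 24; e = 25.6 − 24 = 1.6
x=7: ŷ = -1 + 5·7 = 34; e = 30.6 − 34 = -3.4
x=9: ŷ = -1 + 5·9 = 44; e = 46.4 − 44 = 2.4
x=11: ŷ = -1 + 5·11 = 54; e = 53 − 54 = -1
x=13: ŷ = -1 + 5·13 = 64; e = 64.4 − 64 = 0.4
Signs: + − + − +
Runs: +×1, −×1, +×1, −×1, +×1 → 5

5 runs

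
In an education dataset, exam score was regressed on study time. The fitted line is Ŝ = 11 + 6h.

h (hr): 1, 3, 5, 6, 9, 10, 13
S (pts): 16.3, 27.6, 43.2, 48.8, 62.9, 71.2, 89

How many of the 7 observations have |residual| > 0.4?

5

h=1: Ŝ = 11 + 6·1 = 17; e = 16.3 − 17 = -0.7
h=3: Ŝ = 11 + 6·3 = 29; e = 27.6 − 29 = -1.4
h=5: Ŝ = 11 + 6·5 = 41; e = 43.2 − 41 = 2.2
h=6: Ŝ = 11 + 6·6 = 47; e = 48.8 − 47 = 1.8
h=9: Ŝ = 11 + 6·9 = 65; e = 62.9 − 65 = -2.1
h=10: Ŝ = 11 + 6·10 = 71; e = 71.2 − 71 = 0.2
h=13: Ŝ = 11 + 6·13 = 89; e = 89 − 89 = 0
|e| > 0.4: h=1 (|e|=0.7), h=3 (|e|=1.4), h=5 (|e|=2.2), h=6 (|e|=1.8), h=9 (|e|=2.1) → 5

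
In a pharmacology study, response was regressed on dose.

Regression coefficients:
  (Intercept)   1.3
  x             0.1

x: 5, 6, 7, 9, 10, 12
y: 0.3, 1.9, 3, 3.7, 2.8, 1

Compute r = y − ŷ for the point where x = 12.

r = -1.5

ŷ = 1.3 + 0.1·12 = 2.5
r = 1 − 2.5 = -1.5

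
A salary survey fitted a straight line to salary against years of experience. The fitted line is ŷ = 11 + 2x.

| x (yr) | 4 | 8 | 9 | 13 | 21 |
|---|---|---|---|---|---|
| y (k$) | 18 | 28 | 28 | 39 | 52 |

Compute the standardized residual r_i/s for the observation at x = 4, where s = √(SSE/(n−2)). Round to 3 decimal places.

-0.612

x=4: ŷ = 11 + 2·4 = 19; r = 18 − 19 = -1
x=8: ŷ = 11 + 2·8 = 27; r = 28 − 27 = 1
x=9: ŷ = 11 + 2·9 = 29; r = 28 − 29 = -1
x=13: ŷ = 11 + 2·13 = 37; r = 39 − 37 = 2
x=21: ŷ = 11 + 2·21 = 53; r = 52 − 53 = -1
SSE = 1 + 1 + 1 + 4 + 1 = 8
s = √(8/3) = 1.63299
r/s = -1 / 1.63299 = -0.612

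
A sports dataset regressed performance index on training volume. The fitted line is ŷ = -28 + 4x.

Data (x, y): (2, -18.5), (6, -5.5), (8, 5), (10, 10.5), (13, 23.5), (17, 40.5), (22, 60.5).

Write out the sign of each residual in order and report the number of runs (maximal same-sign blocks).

x=2: ŷ = -28 + 4·2 = -20; e = -18.5 − (-20) = 1.5
x=6: ŷ = -28 + 4·6 = -4; e = -5.5 − (-4) = -1.5
x=8: ŷ = -28 + 4·8 = 4; e = 5 − 4 = 1
x=10: ŷ = -28 + 4·10 = 12; e = 10.5 − 12 = -1.5
x=13: ŷ = -28 + 4·13 = 24; e = 23.5 − 24 = -0.5
x=17: ŷ = -28 + 4·17 = 40; e = 40.5 − 40 = 0.5
x=22: ŷ = -28 + 4·22 = 60; e = 60.5 − 60 = 0.5
Signs: + − + − − + +
Runs: +×1, −×1, +×1, −×2, +×2 → 5

5 runs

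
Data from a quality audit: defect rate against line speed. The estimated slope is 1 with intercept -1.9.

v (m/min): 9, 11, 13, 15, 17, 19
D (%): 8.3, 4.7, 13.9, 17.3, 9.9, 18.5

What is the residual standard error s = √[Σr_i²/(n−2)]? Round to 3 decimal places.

v=9: ŷ = -1.9 + 9 = 7.1; r = 8.3 − 7.1 = 1.2
v=11: ŷ = -1.9 + 11 = 9.1; r = 4.7 − 9.1 = -4.4
v=13: ŷ = -1.9 + 13 = 11.1; r = 13.9 − 11.1 = 2.8
v=15: ŷ = -1.9 + 15 = 13.1; r = 17.3 − 13.1 = 4.2
v=17: ŷ = -1.9 + 17 = 15.1; r = 9.9 − 15.1 = -5.2
v=19: ŷ = -1.9 + 19 = 17.1; r = 18.5 − 17.1 = 1.4
SSE = 1.44 + 19.36 + 7.84 + 17.64 + 27.04 + 1.96 = 75.28
s = √(75.28/4) = √18.82 ≈ 4.338

s = 4.338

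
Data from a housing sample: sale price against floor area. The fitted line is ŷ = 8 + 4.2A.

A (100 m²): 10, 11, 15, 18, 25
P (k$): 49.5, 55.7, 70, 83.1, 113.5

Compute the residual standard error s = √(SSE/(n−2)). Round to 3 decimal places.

A=10: ŷ = 8 + 4.2·10 = 50; e = 49.5 − 50 = -0.5
A=11: ŷ = 8 + 4.2·11 = 54.2; e = 55.7 − 54.2 = 1.5
A=15: ŷ = 8 + 4.2·15 = 71; e = 70 − 71 = -1
A=18: ŷ = 8 + 4.2·18 = 83.6; e = 83.1 − 83.6 = -0.5
A=25: ŷ = 8 + 4.2·25 = 113; e = 113.5 − 113 = 0.5
SSE = 0.25 + 2.25 + 1 + 0.25 + 0.25 = 4
s = √(4/3) = √1.33333 ≈ 1.155

s = 1.155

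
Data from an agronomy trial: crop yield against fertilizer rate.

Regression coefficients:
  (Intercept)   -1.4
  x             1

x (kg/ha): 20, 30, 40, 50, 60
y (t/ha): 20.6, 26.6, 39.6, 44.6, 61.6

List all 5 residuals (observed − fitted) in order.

2, -2, 1, -4, 3

x=20: ŷ = -1.4 + 20 = 18.6; r = 20.6 − 18.6 = 2
x=30: ŷ = -1.4 + 30 = 28.6; r = 26.6 − 28.6 = -2
x=40: ŷ = -1.4 + 40 = 38.6; r = 39.6 − 38.6 = 1
x=50: ŷ = -1.4 + 50 = 48.6; r = 44.6 − 48.6 = -4
x=60: ŷ = -1.4 + 60 = 58.6; r = 61.6 − 58.6 = 3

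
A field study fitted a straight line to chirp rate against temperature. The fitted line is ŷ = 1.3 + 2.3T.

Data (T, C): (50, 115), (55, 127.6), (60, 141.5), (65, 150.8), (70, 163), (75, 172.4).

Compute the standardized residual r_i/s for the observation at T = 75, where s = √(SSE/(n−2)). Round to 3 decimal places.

-0.932

T=50: ŷ = 1.3 + 2.3·50 = 116.3; r = 115 − 116.3 = -1.3
T=55: ŷ = 1.3 + 2.3·55 = 127.8; r = 127.6 − 127.8 = -0.2
T=60: ŷ = 1.3 + 2.3·60 = 139.3; r = 141.5 − 139.3 = 2.2
T=65: ŷ = 1.3 + 2.3·65 = 150.8; r = 150.8 − 150.8 = 0
T=70: ŷ = 1.3 + 2.3·70 = 162.3; r = 163 − 162.3 = 0.7
T=75: ŷ = 1.3 + 2.3·75 = 173.8; r = 172.4 − 173.8 = -1.4
SSE = 1.69 + 0.04 + 4.84 + 0 + 0.49 + 1.96 = 9.02
s = √(9.02/4) = 1.50167
r/s = -1.4 / 1.50167 = -0.932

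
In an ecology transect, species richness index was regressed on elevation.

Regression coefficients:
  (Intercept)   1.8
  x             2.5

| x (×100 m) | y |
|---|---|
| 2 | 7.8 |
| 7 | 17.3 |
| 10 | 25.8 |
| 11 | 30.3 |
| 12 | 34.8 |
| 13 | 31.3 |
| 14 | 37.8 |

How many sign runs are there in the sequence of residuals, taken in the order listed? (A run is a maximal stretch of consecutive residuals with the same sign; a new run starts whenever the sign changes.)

5 runs

x=2: ŷ = 1.8 + 2.5·2 = 6.8; e = 7.8 − 6.8 = 1
x=7: ŷ = 1.8 + 2.5·7 = 19.3; e = 17.3 − 19.3 = -2
x=10: ŷ = 1.8 + 2.5·10 = 26.8; e = 25.8 − 26.8 = -1
x=11: ŷ = 1.8 + 2.5·11 = 29.3; e = 30.3 − 29.3 = 1
x=12: ŷ = 1.8 + 2.5·12 = 31.8; e = 34.8 − 31.8 = 3
x=13: ŷ = 1.8 + 2.5·13 = 34.3; e = 31.3 − 34.3 = -3
x=14: ŷ = 1.8 + 2.5·14 = 36.8; e = 37.8 − 36.8 = 1
Signs: + − − + + − +
Runs: +×1, −×2, +×2, −×1, +×1 → 5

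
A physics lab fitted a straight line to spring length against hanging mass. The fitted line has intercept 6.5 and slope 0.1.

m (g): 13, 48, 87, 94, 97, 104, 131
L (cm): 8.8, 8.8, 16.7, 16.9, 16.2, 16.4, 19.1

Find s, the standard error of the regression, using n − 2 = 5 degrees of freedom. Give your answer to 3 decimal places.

s = 1.483

m=13: ŷ = 6.5 + 0.1·13 = 7.8; r = 8.8 − 7.8 = 1
m=48: ŷ = 6.5 + 0.1·48 = 11.3; r = 8.8 − 11.3 = -2.5
m=87: ŷ = 6.5 + 0.1·87 = 15.2; r = 16.7 − 15.2 = 1.5
m=94: ŷ = 6.5 + 0.1·94 = 15.9; r = 16.9 − 15.9 = 1
m=97: ŷ = 6.5 + 0.1·97 = 16.2; r = 16.2 − 16.2 = 0
m=104: ŷ = 6.5 + 0.1·104 = 16.9; r = 16.4 − 16.9 = -0.5
m=131: ŷ = 6.5 + 0.1·131 = 19.6; r = 19.1 − 19.6 = -0.5
SSE = 1 + 6.25 + 2.25 + 1 + 0 + 0.25 + 0.25 = 11
s = √(11/5) = √2.2 ≈ 1.483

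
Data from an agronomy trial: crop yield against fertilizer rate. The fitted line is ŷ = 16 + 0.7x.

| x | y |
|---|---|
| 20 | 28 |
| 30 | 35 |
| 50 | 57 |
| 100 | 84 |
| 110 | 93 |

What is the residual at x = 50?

ŷ = 16 + 0.7·50 = 51
r = 57 − 51 = 6

r = 6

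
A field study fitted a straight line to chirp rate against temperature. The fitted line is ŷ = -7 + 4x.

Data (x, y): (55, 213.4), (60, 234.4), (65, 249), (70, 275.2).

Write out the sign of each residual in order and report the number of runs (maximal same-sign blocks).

x=55: ŷ = -7 + 4·55 = 213; r = 213.4 − 213 = 0.4
x=60: ŷ = -7 + 4·60 = 233; r = 234.4 − 233 = 1.4
x=65: ŷ = -7 + 4·65 = 253; r = 249 − 253 = -4
x=70: ŷ = -7 + 4·70 = 273; r = 275.2 − 273 = 2.2
Signs: + + − +
Runs: +×2, −×1, +×1 → 3

3 runs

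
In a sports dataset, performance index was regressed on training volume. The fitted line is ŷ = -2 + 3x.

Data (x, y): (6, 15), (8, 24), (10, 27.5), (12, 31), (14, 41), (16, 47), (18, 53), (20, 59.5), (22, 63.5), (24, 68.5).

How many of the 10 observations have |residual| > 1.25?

4

x=6: ŷ = -2 + 3·6 = 16; r = 15 − 16 = -1
x=8: ŷ = -2 + 3·8 = 22; r = 24 − 22 = 2
x=10: ŷ = -2 + 3·10 = 28; r = 27.5 − 28 = -0.5
x=12: ŷ = -2 + 3·12 = 34; r = 31 − 34 = -3
x=14: ŷ = -2 + 3·14 = 40; r = 41 − 40 = 1
x=16: ŷ = -2 + 3·16 = 46; r = 47 − 46 = 1
x=18: ŷ = -2 + 3·18 = 52; r = 53 − 52 = 1
x=20: ŷ = -2 + 3·20 = 58; r = 59.5 − 58 = 1.5
x=22: ŷ = -2 + 3·22 = 64; r = 63.5 − 64 = -0.5
x=24: ŷ = -2 + 3·24 = 70; r = 68.5 − 70 = -1.5
|r| > 1.25: x=8 (|r|=2), x=12 (|r|=3), x=20 (|r|=1.5), x=24 (|r|=1.5) → 4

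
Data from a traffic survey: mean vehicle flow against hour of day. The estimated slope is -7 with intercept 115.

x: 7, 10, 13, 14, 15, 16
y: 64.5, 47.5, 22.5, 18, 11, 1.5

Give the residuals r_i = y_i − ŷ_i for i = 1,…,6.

x=7: ŷ = 115 − 7·7 = 66; r = 64.5 − 66 = -1.5
x=10: ŷ = 115 − 7·10 = 45; r = 47.5 − 45 = 2.5
x=13: ŷ = 115 − 7·13 = 24; r = 22.5 − 24 = -1.5
x=14: ŷ = 115 − 7·14 = 17; r = 18 − 17 = 1
x=15: ŷ = 115 − 7·15 = 10; r = 11 − 10 = 1
x=16: ŷ = 115 − 7·16 = 3; r = 1.5 − 3 = -1.5

-1.5, 2.5, -1.5, 1, 1, -1.5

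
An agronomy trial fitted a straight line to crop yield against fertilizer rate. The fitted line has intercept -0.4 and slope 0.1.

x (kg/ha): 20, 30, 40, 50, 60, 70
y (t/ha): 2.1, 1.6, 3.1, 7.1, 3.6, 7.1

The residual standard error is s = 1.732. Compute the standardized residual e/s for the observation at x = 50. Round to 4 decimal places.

1.4434

ŷ = -0.4 + 0.1·50 = 4.6
e = 7.1 − 4.6 = 2.5
e/s = 2.5 / 1.732 = 1.4434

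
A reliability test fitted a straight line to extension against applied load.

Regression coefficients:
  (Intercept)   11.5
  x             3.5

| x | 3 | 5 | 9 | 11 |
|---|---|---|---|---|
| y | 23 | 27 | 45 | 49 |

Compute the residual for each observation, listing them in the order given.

1, -2, 2, -1

x=3: ŷ = 11.5 + 3.5·3 = 22; e = 23 − 22 = 1
x=5: ŷ = 11.5 + 3.5·5 = 29; e = 27 − 29 = -2
x=9: ŷ = 11.5 + 3.5·9 = 43; e = 45 − 43 = 2
x=11: ŷ = 11.5 + 3.5·11 = 50; e = 49 − 50 = -1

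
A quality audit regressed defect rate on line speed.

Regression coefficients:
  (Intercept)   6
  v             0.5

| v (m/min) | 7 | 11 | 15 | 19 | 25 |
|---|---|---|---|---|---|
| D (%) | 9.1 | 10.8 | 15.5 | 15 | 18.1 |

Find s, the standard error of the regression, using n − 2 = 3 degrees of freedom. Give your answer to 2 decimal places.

v=7: ŷ = 6 + 0.5·7 = 9.5; r = 9.1 − 9.5 = -0.4
v=11: ŷ = 6 + 0.5·11 = 11.5; r = 10.8 − 11.5 = -0.7
v=15: ŷ = 6 + 0.5·15 = 13.5; r = 15.5 − 13.5 = 2
v=19: ŷ = 6 + 0.5·19 = 15.5; r = 15 − 15.5 = -0.5
v=25: ŷ = 6 + 0.5·25 = 18.5; r = 18.1 − 18.5 = -0.4
SSE = 0.16 + 0.49 + 4 + 0.25 + 0.16 = 5.06
s = √(5.06/3) = √1.68667 ≈ 1.30

s = 1.30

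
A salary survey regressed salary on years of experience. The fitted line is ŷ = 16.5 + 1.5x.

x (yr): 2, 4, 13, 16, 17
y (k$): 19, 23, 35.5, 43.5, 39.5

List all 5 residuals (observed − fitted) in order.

x=2: ŷ = 16.5 + 1.5·2 = 19.5; r = 19 − 19.5 = -0.5
x=4: ŷ = 16.5 + 1.5·4 = 22.5; r = 23 − 22.5 = 0.5
x=13: ŷ = 16.5 + 1.5·13 = 36; r = 35.5 − 36 = -0.5
x=16: ŷ = 16.5 + 1.5·16 = 40.5; r = 43.5 − 40.5 = 3
x=17: ŷ = 16.5 + 1.5·17 = 42; r = 39.5 − 42 = -2.5

-0.5, 0.5, -0.5, 3, -2.5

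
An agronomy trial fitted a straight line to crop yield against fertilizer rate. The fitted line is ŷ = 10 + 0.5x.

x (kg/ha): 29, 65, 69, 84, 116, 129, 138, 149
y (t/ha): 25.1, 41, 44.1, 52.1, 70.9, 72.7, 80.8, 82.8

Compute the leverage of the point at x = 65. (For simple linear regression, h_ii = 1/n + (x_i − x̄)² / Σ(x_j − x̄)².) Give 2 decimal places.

h = 0.21

x̄ = (29 + 65 + 69 + 84 + 116 + 129 + 138 + 149)/8 = 97.375
Σ(x − x̄)² = 4675.14 + 1048.14 + 805.141 + 178.891 + 346.891 + 1000.14 + 1650.39 + 2665.14 = 12369.9
h = 1/8 + (-32.375)²/12369.9 = 0.125 + 0.0847333 = 0.21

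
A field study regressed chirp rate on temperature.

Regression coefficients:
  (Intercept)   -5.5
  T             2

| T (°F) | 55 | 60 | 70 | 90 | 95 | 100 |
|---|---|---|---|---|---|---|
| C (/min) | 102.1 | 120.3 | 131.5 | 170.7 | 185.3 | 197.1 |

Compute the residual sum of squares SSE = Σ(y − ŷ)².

T=55: Ĉ = -5.5 + 2·55 = 104.5; e = 102.1 − 104.5 = -2.4
T=60: Ĉ = -5.5 + 2·60 = 114.5; e = 120.3 − 114.5 = 5.8
T=70: Ĉ = -5.5 + 2·70 = 134.5; e = 131.5 − 134.5 = -3
T=90: Ĉ = -5.5 + 2·90 = 174.5; e = 170.7 − 174.5 = -3.8
T=95: Ĉ = -5.5 + 2·95 = 184.5; e = 185.3 − 184.5 = 0.8
T=100: Ĉ = -5.5 + 2·100 = 194.5; e = 197.1 − 194.5 = 2.6
SSE = 5.76 + 33.64 + 9 + 14.44 + 0.64 + 6.76 = 70.24

SSE = 70.24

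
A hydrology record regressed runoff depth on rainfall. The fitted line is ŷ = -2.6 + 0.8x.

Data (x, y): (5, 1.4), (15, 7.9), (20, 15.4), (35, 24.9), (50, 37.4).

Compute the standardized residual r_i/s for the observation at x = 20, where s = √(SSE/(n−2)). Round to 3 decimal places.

x=5: ŷ = -2.6 + 0.8·5 = 1.4; r = 1.4 − 1.4 = 0
x=15: ŷ = -2.6 + 0.8·15 = 9.4; r = 7.9 − 9.4 = -1.5
x=20: ŷ = -2.6 + 0.8·20 = 13.4; r = 15.4 − 13.4 = 2
x=35: ŷ = -2.6 + 0.8·35 = 25.4; r = 24.9 − 25.4 = -0.5
x=50: ŷ = -2.6 + 0.8·50 = 37.4; r = 37.4 − 37.4 = 0
SSE = 0 + 2.25 + 4 + 0.25 + 0 = 6.5
s = √(6.5/3) = 1.47196
r/s = 2 / 1.47196 = 1.359

1.359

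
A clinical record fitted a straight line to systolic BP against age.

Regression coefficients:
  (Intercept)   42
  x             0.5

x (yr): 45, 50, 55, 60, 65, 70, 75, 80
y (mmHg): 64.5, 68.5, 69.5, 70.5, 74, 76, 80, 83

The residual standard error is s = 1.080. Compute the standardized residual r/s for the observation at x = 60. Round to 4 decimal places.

-1.3889

ŷ = 42 + 0.5·60 = 72
r = 70.5 − 72 = -1.5
r/s = -1.5 / 1.080 = -1.3889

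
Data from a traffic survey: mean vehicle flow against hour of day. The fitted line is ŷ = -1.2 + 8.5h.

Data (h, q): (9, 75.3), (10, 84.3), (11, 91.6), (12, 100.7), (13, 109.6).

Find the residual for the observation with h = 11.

ŷ = -1.2 + 8.5·11 = 92.3
r = 91.6 − 92.3 = -0.7

r = -0.7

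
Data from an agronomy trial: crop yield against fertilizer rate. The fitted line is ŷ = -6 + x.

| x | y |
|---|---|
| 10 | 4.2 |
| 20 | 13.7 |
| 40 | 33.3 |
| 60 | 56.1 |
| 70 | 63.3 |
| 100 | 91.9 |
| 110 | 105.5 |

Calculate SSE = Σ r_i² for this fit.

SSE = 12.18

x=10: ŷ = -6 + 10 = 4; r = 4.2 − 4 = 0.2
x=20: ŷ = -6 + 20 = 14; r = 13.7 − 14 = -0.3
x=40: ŷ = -6 + 40 = 34; r = 33.3 − 34 = -0.7
x=60: ŷ = -6 + 60 = 54; r = 56.1 − 54 = 2.1
x=70: ŷ = -6 + 70 = 64; r = 63.3 − 64 = -0.7
x=100: ŷ = -6 + 100 = 94; r = 91.9 − 94 = -2.1
x=110: ŷ = -6 + 110 = 104; r = 105.5 − 104 = 1.5
SSE = 0.04 + 0.09 + 0.49 + 4.41 + 0.49 + 4.41 + 2.25 = 12.18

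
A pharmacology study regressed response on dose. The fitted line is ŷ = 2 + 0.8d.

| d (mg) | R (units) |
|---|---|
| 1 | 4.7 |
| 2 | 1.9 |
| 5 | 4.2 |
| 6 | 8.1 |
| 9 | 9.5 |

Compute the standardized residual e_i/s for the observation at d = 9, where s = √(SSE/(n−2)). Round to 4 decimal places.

d=1: ŷ = 2 + 0.8·1 = 2.8; e = 4.7 − 2.8 = 1.9
d=2: ŷ = 2 + 0.8·2 = 3.6; e = 1.9 − 3.6 = -1.7
d=5: ŷ = 2 + 0.8·5 = 6; e = 4.2 − 6 = -1.8
d=6: ŷ = 2 + 0.8·6 = 6.8; e = 8.1 − 6.8 = 1.3
d=9: ŷ = 2 + 0.8·9 = 9.2; e = 9.5 − 9.2 = 0.3
SSE = 3.61 + 2.89 + 3.24 + 1.69 + 0.09 = 11.52
s = √(11.52/3) = 1.95959
e/s = 0.3 / 1.95959 = 0.1531

0.1531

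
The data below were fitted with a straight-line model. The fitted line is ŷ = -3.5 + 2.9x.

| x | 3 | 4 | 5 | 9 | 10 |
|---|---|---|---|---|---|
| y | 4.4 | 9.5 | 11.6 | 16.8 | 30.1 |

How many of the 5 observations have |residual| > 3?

x=3: ŷ = -3.5 + 2.9·3 = 5.2; e = 4.4 − 5.2 = -0.8
x=4: ŷ = -3.5 + 2.9·4 = 8.1; e = 9.5 − 8.1 = 1.4
x=5: ŷ = -3.5 + 2.9·5 = 11; e = 11.6 − 11 = 0.6
x=9: ŷ = -3.5 + 2.9·9 = 22.6; e = 16.8 − 22.6 = -5.8
x=10: ŷ = -3.5 + 2.9·10 = 25.5; e = 30.1 − 25.5 = 4.6
|e| > 3: x=9 (|e|=5.8), x=10 (|e|=4.6) → 2

2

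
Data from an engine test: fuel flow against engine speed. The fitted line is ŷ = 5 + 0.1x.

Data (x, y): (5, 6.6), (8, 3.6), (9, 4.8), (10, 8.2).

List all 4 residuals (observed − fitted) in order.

1.1, -2.2, -1.1, 2.2

x=5: ŷ = 5 + 0.1·5 = 5.5; r = 6.6 − 5.5 = 1.1
x=8: ŷ = 5 + 0.1·8 = 5.8; r = 3.6 − 5.8 = -2.2
x=9: ŷ = 5 + 0.1·9 = 5.9; r = 4.8 − 5.9 = -1.1
x=10: ŷ = 5 + 0.1·10 = 6; r = 8.2 − 6 = 2.2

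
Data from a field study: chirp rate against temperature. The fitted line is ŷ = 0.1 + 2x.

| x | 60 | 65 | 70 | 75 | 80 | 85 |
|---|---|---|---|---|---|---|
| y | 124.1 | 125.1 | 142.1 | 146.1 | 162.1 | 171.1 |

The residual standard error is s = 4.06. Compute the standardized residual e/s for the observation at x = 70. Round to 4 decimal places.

0.4926

ŷ = 0.1 + 2·70 = 140.1
e = 142.1 − 140.1 = 2
e/s = 2 / 4.06 = 0.4926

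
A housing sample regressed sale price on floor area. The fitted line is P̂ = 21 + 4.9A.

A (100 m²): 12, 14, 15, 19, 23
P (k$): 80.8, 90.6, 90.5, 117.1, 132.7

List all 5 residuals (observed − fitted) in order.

1, 1, -4, 3, -1

A=12: P̂ = 21 + 4.9·12 = 79.8; r = 80.8 − 79.8 = 1
A=14: P̂ = 21 + 4.9·14 = 89.6; r = 90.6 − 89.6 = 1
A=15: P̂ = 21 + 4.9·15 = 94.5; r = 90.5 − 94.5 = -4
A=19: P̂ = 21 + 4.9·19 = 114.1; r = 117.1 − 114.1 = 3
A=23: P̂ = 21 + 4.9·23 = 133.7; r = 132.7 − 133.7 = -1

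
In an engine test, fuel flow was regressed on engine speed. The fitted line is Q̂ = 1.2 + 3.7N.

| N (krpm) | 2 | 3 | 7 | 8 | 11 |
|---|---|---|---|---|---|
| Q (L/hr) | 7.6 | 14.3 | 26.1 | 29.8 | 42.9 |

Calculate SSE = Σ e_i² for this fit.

N=2: Q̂ = 1.2 + 3.7·2 = 8.6; e = 7.6 − 8.6 = -1
N=3: Q̂ = 1.2 + 3.7·3 = 12.3; e = 14.3 − 12.3 = 2
N=7: Q̂ = 1.2 + 3.7·7 = 27.1; e = 26.1 − 27.1 = -1
N=8: Q̂ = 1.2 + 3.7·8 = 30.8; e = 29.8 − 30.8 = -1
N=11: Q̂ = 1.2 + 3.7·11 = 41.9; e = 42.9 − 41.9 = 1
SSE = 1 + 4 + 1 + 1 + 1 = 8

SSE = 8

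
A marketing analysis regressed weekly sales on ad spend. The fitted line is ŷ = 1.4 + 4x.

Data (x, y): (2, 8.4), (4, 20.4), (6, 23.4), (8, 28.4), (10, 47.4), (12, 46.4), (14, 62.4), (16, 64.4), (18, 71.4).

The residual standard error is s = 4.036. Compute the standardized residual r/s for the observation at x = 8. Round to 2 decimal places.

-1.24

ŷ = 1.4 + 4·8 = 33.4
r = 28.4 − 33.4 = -5
r/s = -5 / 4.036 = -1.24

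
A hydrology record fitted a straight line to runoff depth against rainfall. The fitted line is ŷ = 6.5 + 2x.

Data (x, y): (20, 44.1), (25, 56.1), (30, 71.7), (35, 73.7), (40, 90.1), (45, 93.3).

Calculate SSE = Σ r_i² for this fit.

SSE = 64

x=20: ŷ = 6.5 + 2·20 = 46.5; r = 44.1 − 46.5 = -2.4
x=25: ŷ = 6.5 + 2·25 = 56.5; r = 56.1 − 56.5 = -0.4
x=30: ŷ = 6.5 + 2·30 = 66.5; r = 71.7 − 66.5 = 5.2
x=35: ŷ = 6.5 + 2·35 = 76.5; r = 73.7 − 76.5 = -2.8
x=40: ŷ = 6.5 + 2·40 = 86.5; r = 90.1 − 86.5 = 3.6
x=45: ŷ = 6.5 + 2·45 = 96.5; r = 93.3 − 96.5 = -3.2
SSE = 5.76 + 0.16 + 27.04 + 7.84 + 12.96 + 10.24 = 64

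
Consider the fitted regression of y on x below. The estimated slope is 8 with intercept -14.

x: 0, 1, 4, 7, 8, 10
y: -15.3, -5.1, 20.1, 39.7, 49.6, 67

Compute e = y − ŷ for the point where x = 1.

ŷ = -14 + 8·1 = -6
e = -5.1 − (-6) = 0.9

e = 0.9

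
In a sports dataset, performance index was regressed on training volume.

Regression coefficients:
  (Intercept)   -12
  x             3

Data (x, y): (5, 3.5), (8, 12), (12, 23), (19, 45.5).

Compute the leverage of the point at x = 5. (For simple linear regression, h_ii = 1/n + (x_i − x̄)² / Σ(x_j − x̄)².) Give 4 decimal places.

x̄ = (5 + 8 + 12 + 19)/4 = 11
Σ(x − x̄)² = 36 + 9 + 1 + 64 = 110
h = 1/4 + (-6)²/110 = 0.25 + 0.327273 = 0.5773

h = 0.5773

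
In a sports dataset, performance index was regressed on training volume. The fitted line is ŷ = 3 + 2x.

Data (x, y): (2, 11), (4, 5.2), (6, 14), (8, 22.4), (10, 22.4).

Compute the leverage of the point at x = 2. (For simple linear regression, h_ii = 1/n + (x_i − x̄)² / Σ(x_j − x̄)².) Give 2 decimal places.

x̄ = (2 + 4 + 6 + 8 + 10)/5 = 6
Σ(x − x̄)² = 16 + 4 + 0 + 4 + 16 = 40
h = 1/5 + (-4)²/40 = 0.2 + 0.4 = 0.60

h = 0.60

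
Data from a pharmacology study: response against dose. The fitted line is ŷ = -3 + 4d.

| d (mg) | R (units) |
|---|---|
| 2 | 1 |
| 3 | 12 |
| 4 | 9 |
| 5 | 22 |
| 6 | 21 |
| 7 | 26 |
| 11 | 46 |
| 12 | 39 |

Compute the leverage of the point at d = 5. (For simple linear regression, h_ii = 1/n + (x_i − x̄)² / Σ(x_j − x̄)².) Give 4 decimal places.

d̄ = (2 + 3 + 4 + 5 + 6 + 7 + 11 + 12)/8 = 6.25
Σ(d − d̄)² = 18.0625 + 10.5625 + 5.0625 + 1.5625 + 0.0625 + 0.5625 + 22.5625 + 33.0625 = 91.5
h = 1/8 + (-1.25)²/91.5 = 0.125 + 0.0170765 = 0.1421

h = 0.1421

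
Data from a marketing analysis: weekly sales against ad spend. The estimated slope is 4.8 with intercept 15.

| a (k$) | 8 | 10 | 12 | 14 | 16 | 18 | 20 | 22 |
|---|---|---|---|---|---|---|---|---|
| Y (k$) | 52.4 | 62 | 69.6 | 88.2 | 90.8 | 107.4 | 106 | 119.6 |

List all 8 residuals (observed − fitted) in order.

a=8: ŷ = 15 + 4.8·8 = 53.4; r = 52.4 − 53.4 = -1
a=10: ŷ = 15 + 4.8·10 = 63; r = 62 − 63 = -1
a=12: ŷ = 15 + 4.8·12 = 72.6; r = 69.6 − 72.6 = -3
a=14: ŷ = 15 + 4.8·14 = 82.2; r = 88.2 − 82.2 = 6
a=16: ŷ = 15 + 4.8·16 = 91.8; r = 90.8 − 91.8 = -1
a=18: ŷ = 15 + 4.8·18 = 101.4; r = 107.4 − 101.4 = 6
a=20: ŷ = 15 + 4.8·20 = 111; r = 106 − 111 = -5
a=22: ŷ = 15 + 4.8·22 = 120.6; r = 119.6 − 120.6 = -1

-1, -1, -3, 6, -1, 6, -5, -1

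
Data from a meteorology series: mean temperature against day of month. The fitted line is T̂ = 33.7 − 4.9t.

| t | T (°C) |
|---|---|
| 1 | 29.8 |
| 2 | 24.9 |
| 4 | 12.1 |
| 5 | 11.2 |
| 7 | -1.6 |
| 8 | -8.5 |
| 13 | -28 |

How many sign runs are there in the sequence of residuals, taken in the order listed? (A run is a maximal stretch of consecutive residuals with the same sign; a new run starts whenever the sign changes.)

t=1: T̂ = 33.7 − 4.9·1 = 28.8; e = 29.8 − 28.8 = 1
t=2: T̂ = 33.7 − 4.9·2 = 23.9; e = 24.9 − 23.9 = 1
t=4: T̂ = 33.7 − 4.9·4 = 14.1; e = 12.1 − 14.1 = -2
t=5: T̂ = 33.7 − 4.9·5 = 9.2; e = 11.2 − 9.2 = 2
t=7: T̂ = 33.7 − 4.9·7 = -0.6; e = -1.6 − (-0.6) = -1
t=8: T̂ = 33.7 − 4.9·8 = -5.5; e = -8.5 − (-5.5) = -3
t=13: T̂ = 33.7 − 4.9·13 = -30; e = -28 − (-30) = 2
Signs: + + − + − − +
Runs: +×2, −×1, +×1, −×2, +×1 → 5

5 runs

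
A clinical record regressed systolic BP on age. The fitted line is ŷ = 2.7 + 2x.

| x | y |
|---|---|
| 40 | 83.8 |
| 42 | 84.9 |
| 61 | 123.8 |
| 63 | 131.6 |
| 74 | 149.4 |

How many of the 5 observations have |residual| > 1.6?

2

x=40: ŷ = 2.7 + 2·40 = 82.7; e = 83.8 − 82.7 = 1.1
x=42: ŷ = 2.7 + 2·42 = 86.7; e = 84.9 − 86.7 = -1.8
x=61: ŷ = 2.7 + 2·61 = 124.7; e = 123.8 − 124.7 = -0.9
x=63: ŷ = 2.7 + 2·63 = 128.7; e = 131.6 − 128.7 = 2.9
x=74: ŷ = 2.7 + 2·74 = 150.7; e = 149.4 − 150.7 = -1.3
|e| > 1.6: x=42 (|e|=1.8), x=63 (|e|=2.9) → 2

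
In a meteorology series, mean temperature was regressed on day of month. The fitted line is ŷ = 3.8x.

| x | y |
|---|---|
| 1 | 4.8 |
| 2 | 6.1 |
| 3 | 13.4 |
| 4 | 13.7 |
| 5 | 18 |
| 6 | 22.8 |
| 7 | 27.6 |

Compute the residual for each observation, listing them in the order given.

1, -1.5, 2, -1.5, -1, 0, 1

x=1: ŷ = 3.8·1 = 3.8; r = 4.8 − 3.8 = 1
x=2: ŷ = 3.8·2 = 7.6; r = 6.1 − 7.6 = -1.5
x=3: ŷ = 3.8·3 = 11.4; r = 13.4 − 11.4 = 2
x=4: ŷ = 3.8·4 = 15.2; r = 13.7 − 15.2 = -1.5
x=5: ŷ = 3.8·5 = 19; r = 18 − 19 = -1
x=6: ŷ = 3.8·6 = 22.8; r = 22.8 − 22.8 = 0
x=7: ŷ = 3.8·7 = 26.6; r = 27.6 − 26.6 = 1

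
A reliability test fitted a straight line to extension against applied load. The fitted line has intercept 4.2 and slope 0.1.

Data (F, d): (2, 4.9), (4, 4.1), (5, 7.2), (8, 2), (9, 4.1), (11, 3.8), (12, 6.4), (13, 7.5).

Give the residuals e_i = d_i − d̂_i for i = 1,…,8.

0.5, -0.5, 2.5, -3, -1, -1.5, 1, 2

F=2: d̂ = 4.2 + 0.1·2 = 4.4; e = 4.9 − 4.4 = 0.5
F=4: d̂ = 4.2 + 0.1·4 = 4.6; e = 4.1 − 4.6 = -0.5
F=5: d̂ = 4.2 + 0.1·5 = 4.7; e = 7.2 − 4.7 = 2.5
F=8: d̂ = 4.2 + 0.1·8 = 5; e = 2 − 5 = -3
F=9: d̂ = 4.2 + 0.1·9 = 5.1; e = 4.1 − 5.1 = -1
F=11: d̂ = 4.2 + 0.1·11 = 5.3; e = 3.8 − 5.3 = -1.5
F=12: d̂ = 4.2 + 0.1·12 = 5.4; e = 6.4 − 5.4 = 1
F=13: d̂ = 4.2 + 0.1·13 = 5.5; e = 7.5 − 5.5 = 2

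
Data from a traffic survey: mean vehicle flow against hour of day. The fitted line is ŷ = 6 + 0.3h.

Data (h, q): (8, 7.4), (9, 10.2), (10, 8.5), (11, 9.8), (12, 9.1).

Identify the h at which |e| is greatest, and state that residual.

h = 9, e = 1.5

h=8: ŷ = 6 + 0.3·8 = 8.4; e = 7.4 − 8.4 = -1
h=9: ŷ = 6 + 0.3·9 = 8.7; e = 10.2 − 8.7 = 1.5
h=10: ŷ = 6 + 0.3·10 = 9; e = 8.5 − 9 = -0.5
h=11: ŷ = 6 + 0.3·11 = 9.3; e = 9.8 − 9.3 = 0.5
h=12: ŷ = 6 + 0.3·12 = 9.6; e = 9.1 − 9.6 = -0.5
Largest |e| is 1.5 at h = 9, residual 1.5.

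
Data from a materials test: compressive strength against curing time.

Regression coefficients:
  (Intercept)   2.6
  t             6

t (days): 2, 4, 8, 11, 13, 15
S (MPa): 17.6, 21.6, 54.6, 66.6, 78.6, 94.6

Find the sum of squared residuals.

t=2: ŷ = 2.6 + 6·2 = 14.6; r = 17.6 − 14.6 = 3
t=4: ŷ = 2.6 + 6·4 = 26.6; r = 21.6 − 26.6 = -5
t=8: ŷ = 2.6 + 6·8 = 50.6; r = 54.6 − 50.6 = 4
t=11: ŷ = 2.6 + 6·11 = 68.6; r = 66.6 − 68.6 = -2
t=13: ŷ = 2.6 + 6·13 = 80.6; r = 78.6 − 80.6 = -2
t=15: ŷ = 2.6 + 6·15 = 92.6; r = 94.6 − 92.6 = 2
SSE = 9 + 25 + 16 + 4 + 4 + 4 = 62

SSE = 62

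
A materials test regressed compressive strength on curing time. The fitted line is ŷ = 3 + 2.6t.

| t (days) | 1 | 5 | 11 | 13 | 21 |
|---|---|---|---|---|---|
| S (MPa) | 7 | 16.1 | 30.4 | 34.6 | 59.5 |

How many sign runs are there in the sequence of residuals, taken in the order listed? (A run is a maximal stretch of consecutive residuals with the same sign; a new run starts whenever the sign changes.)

t=1: ŷ = 3 + 2.6·1 = 5.6; r = 7 − 5.6 = 1.4
t=5: ŷ = 3 + 2.6·5 = 16; r = 16.1 − 16 = 0.1
t=11: ŷ = 3 + 2.6·11 = 31.6; r = 30.4 − 31.6 = -1.2
t=13: ŷ = 3 + 2.6·13 = 36.8; r = 34.6 − 36.8 = -2.2
t=21: ŷ = 3 + 2.6·21 = 57.6; r = 59.5 − 57.6 = 1.9
Signs: + + − − +
Runs: +×2, −×2, +×1 → 3

3 runs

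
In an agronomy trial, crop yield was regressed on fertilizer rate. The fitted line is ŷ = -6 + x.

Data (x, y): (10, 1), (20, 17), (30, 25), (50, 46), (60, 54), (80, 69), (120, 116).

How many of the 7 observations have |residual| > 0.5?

x=10: ŷ = -6 + 10 = 4; r = 1 − 4 = -3
x=20: ŷ = -6 + 20 = 14; r = 17 − 14 = 3
x=30: ŷ = -6 + 30 = 24; r = 25 − 24 = 1
x=50: ŷ = -6 + 50 = 44; r = 46 − 44 = 2
x=60: ŷ = -6 + 60 = 54; r = 54 − 54 = 0
x=80: ŷ = -6 + 80 = 74; r = 69 − 74 = -5
x=120: ŷ = -6 + 120 = 114; r = 116 − 114 = 2
|r| > 0.5: x=10 (|r|=3), x=20 (|r|=3), x=30 (|r|=1), x=50 (|r|=2), x=80 (|r|=5), x=120 (|r|=2) → 6

6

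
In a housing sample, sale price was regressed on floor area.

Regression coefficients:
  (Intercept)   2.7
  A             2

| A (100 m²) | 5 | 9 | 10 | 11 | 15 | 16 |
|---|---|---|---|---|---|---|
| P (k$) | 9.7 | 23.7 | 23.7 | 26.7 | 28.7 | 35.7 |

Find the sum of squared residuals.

A=5: P̂ = 2.7 + 2·5 = 12.7; r = 9.7 − 12.7 = -3
A=9: P̂ = 2.7 + 2·9 = 20.7; r = 23.7 − 20.7 = 3
A=10: P̂ = 2.7 + 2·10 = 22.7; r = 23.7 − 22.7 = 1
A=11: P̂ = 2.7 + 2·11 = 24.7; r = 26.7 − 24.7 = 2
A=15: P̂ = 2.7 + 2·15 = 32.7; r = 28.7 − 32.7 = -4
A=16: P̂ = 2.7 + 2·16 = 34.7; r = 35.7 − 34.7 = 1
SSE = 9 + 9 + 1 + 4 + 16 + 1 = 40

SSE = 40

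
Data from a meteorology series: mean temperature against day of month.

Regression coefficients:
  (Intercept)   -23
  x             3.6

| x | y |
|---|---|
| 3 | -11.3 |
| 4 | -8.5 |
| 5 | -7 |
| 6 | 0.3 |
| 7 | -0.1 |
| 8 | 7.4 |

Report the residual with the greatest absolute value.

e = -2.3

x=3: ŷ = -23 + 3.6·3 = -12.2; e = -11.3 − (-12.2) = 0.9
x=4: ŷ = -23 + 3.6·4 = -8.6; e = -8.5 − (-8.6) = 0.1
x=5: ŷ = -23 + 3.6·5 = -5; e = -7 − (-5) = -2
x=6: ŷ = -23 + 3.6·6 = -1.4; e = 0.3 − (-1.4) = 1.7
x=7: ŷ = -23 + 3.6·7 = 2.2; e = -0.1 − 2.2 = -2.3
x=8: ŷ = -23 + 3.6·8 = 5.8; e = 7.4 − 5.8 = 1.6
Largest |e| is 2.3 at x = 7, residual -2.3.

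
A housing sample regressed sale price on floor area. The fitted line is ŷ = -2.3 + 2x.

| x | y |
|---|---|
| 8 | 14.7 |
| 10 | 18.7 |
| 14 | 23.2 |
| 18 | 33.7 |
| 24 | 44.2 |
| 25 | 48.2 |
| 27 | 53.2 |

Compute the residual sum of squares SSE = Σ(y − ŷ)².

SSE = 13

x=8: ŷ = -2.3 + 2·8 = 13.7; r = 14.7 − 13.7 = 1
x=10: ŷ = -2.3 + 2·10 = 17.7; r = 18.7 − 17.7 = 1
x=14: ŷ = -2.3 + 2·14 = 25.7; r = 23.2 − 25.7 = -2.5
x=18: ŷ = -2.3 + 2·18 = 33.7; r = 33.7 − 33.7 = 0
x=24: ŷ = -2.3 + 2·24 = 45.7; r = 44.2 − 45.7 = -1.5
x=25: ŷ = -2.3 + 2·25 = 47.7; r = 48.2 − 47.7 = 0.5
x=27: ŷ = -2.3 + 2·27 = 51.7; r = 53.2 − 51.7 = 1.5
SSE = 1 + 1 + 6.25 + 0 + 2.25 + 0.25 + 2.25 = 13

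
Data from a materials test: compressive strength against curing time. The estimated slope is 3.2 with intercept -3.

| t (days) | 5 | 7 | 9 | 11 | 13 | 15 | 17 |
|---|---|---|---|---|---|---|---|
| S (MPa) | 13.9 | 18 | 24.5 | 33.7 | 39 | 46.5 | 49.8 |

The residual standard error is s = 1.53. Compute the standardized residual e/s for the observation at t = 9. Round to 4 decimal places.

Ŝ = -3 + 3.2·9 = 25.8
e = 24.5 − 25.8 = -1.3
e/s = -1.3 / 1.53 = -0.8497

-0.8497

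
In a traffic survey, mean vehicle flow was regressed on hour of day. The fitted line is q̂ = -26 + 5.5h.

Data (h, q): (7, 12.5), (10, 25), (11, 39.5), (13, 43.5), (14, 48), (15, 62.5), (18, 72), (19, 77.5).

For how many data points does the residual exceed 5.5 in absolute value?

1

h=7: q̂ = -26 + 5.5·7 = 12.5; e = 12.5 − 12.5 = 0
h=10: q̂ = -26 + 5.5·10 = 29; e = 25 − 29 = -4
h=11: q̂ = -26 + 5.5·11 = 34.5; e = 39.5 − 34.5 = 5
h=13: q̂ = -26 + 5.5·13 = 45.5; e = 43.5 − 45.5 = -2
h=14: q̂ = -26 + 5.5·14 = 51; e = 48 − 51 = -3
h=15: q̂ = -26 + 5.5·15 = 56.5; e = 62.5 − 56.5 = 6
h=18: q̂ = -26 + 5.5·18 = 73; e = 72 − 73 = -1
h=19: q̂ = -26 + 5.5·19 = 78.5; e = 77.5 − 78.5 = -1
|e| > 5.5: h=15 (|e|=6) → 1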